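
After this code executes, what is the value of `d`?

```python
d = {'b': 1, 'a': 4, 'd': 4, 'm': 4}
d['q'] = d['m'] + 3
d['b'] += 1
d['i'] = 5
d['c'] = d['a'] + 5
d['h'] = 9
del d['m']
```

{'b': 2, 'a': 4, 'd': 4, 'q': 7, 'i': 5, 'c': 9, 'h': 9}

d['q'] = d['m']+3 = 7 → {'b': 1, 'a': 4, 'd': 4, 'm': 4, 'q': 7}
d['b'] = 1+1 = 2 → {'b': 2, 'a': 4, 'd': 4, 'm': 4, 'q': 7}
d['i'] = 5 → {'b': 2, 'a': 4, 'd': 4, 'm': 4, 'q': 7, 'i': 5}
d['c'] = d['a']+5 = 9 → {'b': 2, 'a': 4, 'd': 4, 'm': 4, 'q': 7, 'i': 5, 'c': 9}
d['h'] = 9 → {'b': 2, 'a': 4, 'd': 4, 'm': 4, 'q': 7, 'i': 5, 'c': 9, 'h': 9}
del 'm' → {'b': 2, 'a': 4, 'd': 4, 'q': 7, 'i': 5, 'c': 9, 'h': 9}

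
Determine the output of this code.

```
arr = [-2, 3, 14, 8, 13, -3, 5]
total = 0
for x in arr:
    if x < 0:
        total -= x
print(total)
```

5

x=-2: <0, total = 0-(-2) = 2
x=3: not <0
x=14: not <0
x=8: not <0
x=13: not <0
x=-3: <0, total = 2-(-3) = 5
x=5: not <0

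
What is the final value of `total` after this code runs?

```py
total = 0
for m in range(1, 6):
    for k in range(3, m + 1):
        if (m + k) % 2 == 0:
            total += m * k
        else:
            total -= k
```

m=3,k=3: even sum, total = 0+9 = 9
m=4,k=3: odd sum, total = 9-3 = 6
m=4,k=4: even sum, total = 6+16 = 22
m=5,k=3: even sum, total = 22+15 = 37
m=5,k=4: odd sum, total = 37-4 = 33
m=5,k=5: even sum, total = 33+25 = 58

58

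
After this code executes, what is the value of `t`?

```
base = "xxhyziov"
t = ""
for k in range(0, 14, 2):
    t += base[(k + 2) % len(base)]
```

'hzoxhzo'

k=0: add base[2]='h' → 'h'
k=2: add base[4]='z' → 'hz'
k=4: add base[6]='o' → 'hzo'
k=6: add base[0]='x' → 'hzox'
k=8: add base[2]='h' → 'hzoxh'
k=10: add base[4]='z' → 'hzoxhz'
k=12: add base[6]='o' → 'hzoxhzo'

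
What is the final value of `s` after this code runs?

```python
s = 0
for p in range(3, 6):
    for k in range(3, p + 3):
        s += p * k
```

233

p=3,k=3: s = 0+9 = 9
p=3,k=4: s = 9+12 = 21
p=3,k=5: s = 21+15 = 36
p=4,k=3: s = 36+12 = 48
p=4,k=4: s = 48+16 = 64
p=4,k=5: s = 64+20 = 84
p=4,k=6: s = 84+24 = 108
p=5,k=3: s = 108+15 = 123
p=5,k=4: s = 123+20 = 143
p=5,k=5: s = 143+25 = 168
p=5,k=6: s = 168+30 = 198
p=5,k=7: s = 198+35 = 233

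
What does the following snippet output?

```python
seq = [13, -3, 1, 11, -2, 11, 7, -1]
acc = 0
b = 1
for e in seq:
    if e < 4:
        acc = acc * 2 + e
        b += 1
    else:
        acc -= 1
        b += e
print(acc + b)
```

e=13: not <4, acc = 0-1 = -1; b=14
e=-3: <4, acc = (-1)*2+(-3) = -5; b=15
e=1: <4, acc = (-5)*2+1 = -9; b=16
e=11: not <4, acc = (-9)-1 = -10; b=27
e=-2: <4, acc = (-10)*2+(-2) = -22; b=28
e=11: not <4, acc = (-22)-1 = -23; b=39
e=7: not <4, acc = (-23)-1 = -24; b=46
e=-1: <4, acc = (-24)*2+(-1) = -49; b=47
acc+b = (-49)+47 = -2

-2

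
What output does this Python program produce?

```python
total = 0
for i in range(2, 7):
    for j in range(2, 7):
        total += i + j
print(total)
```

200

i=2,j=2: total = 0+4 = 4
i=2,j=3: total = 4+5 = 9
i=2,j=4: total = 9+6 = 15
i=2,j=5: total = 15+7 = 22
i=2,j=6: total = 22+8 = 30
i=3,j=2: total = 30+5 = 35
i=3,j=3: total = 35+6 = 41
i=3,j=4: total = 41+7 = 48
i=3,j=5: total = 48+8 = 56
i=3,j=6: total = 56+9 = 65
i=4,j=2: total = 65+6 = 71
i=4,j=3: total = 71+7 = 78
i=4,j=4: total = 78+8 = 86
i=4,j=5: total = 86+9 = 95
i=4,j=6: total = 95+10 = 105
i=5,j=2: total = 105+7 = 112
i=5,j=3: total = 112+8 = 120
i=5,j=4: total = 120+9 = 129
i=5,j=5: total = 129+10 = 139
i=5,j=6: total = 139+11 = 150
i=6,j=2: total = 150+8 = 158
i=6,j=3: total = 158+9 = 167
i=6,j=4: total = 167+10 = 177
i=6,j=5: total = 177+11 = 188
i=6,j=6: total = 188+12 = 200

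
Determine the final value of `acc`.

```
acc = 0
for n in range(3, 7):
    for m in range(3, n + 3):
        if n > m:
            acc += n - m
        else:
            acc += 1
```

22

n=3,m=3: not 3>3, acc = 0+1 = 1
n=3,m=4: not 3>4, acc = 1+1 = 2
n=3,m=5: not 3>5, acc = 2+1 = 3
n=4,m=3: 4>3, acc = 3+1 = 4
n=4,m=4: not 4>4, acc = 4+1 = 5
n=4,m=5: not 4>5, acc = 5+1 = 6
n=4,m=6: not 4>6, acc = 6+1 = 7
n=5,m=3: 5>3, acc = 7+2 = 9
n=5,m=4: 5>4, acc = 9+1 = 10
n=5,m=5: not 5>5, acc = 10+1 = 11
n=5,m=6: not 5>6, acc = 11+1 = 12
n=5,m=7: not 5>7, acc = 12+1 = 13
n=6,m=3: 6>3, acc = 13+3 = 16
n=6,m=4: 6>4, acc = 16+2 = 18
n=6,m=5: 6>5, acc = 18+1 = 19
n=6,m=6: not 6>6, acc = 19+1 = 20
n=6,m=7: not 6>7, acc = 20+1 = 21
n=6,m=8: not 6>8, acc = 21+1 = 22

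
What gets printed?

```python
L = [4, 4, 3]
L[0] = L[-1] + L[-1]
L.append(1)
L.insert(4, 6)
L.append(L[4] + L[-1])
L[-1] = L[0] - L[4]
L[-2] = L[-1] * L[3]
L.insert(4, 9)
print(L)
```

L[0] = L[-1]+L[-1] = 3+3 = 6 → [6, 4, 3]
append 1 → [6, 4, 3, 1]
insert 6 at 4 → [6, 4, 3, 1, 6]
append L[4]+L[-1] = 6+6 = 12 → [6, 4, 3, 1, 6, 12]
L[-1] = L[0]-L[4] = 6-6 = 0 → [6, 4, 3, 1, 6, 0]
L[-2] = L[-1]*L[3] = 0*1 = 0 → [6, 4, 3, 1, 0, 0]
insert 9 at 4 → [6, 4, 3, 1, 9, 0, 0]

[6, 4, 3, 1, 9, 0, 0]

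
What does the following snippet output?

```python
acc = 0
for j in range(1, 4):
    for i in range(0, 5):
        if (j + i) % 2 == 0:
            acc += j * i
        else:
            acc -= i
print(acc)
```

j=1,i=0: odd sum, acc = 0-0 = 0
j=1,i=1: even sum, acc = 0+1 = 1
j=1,i=2: odd sum, acc = 1-2 = -1
j=1,i=3: even sum, acc = (-1)+3 = 2
j=1,i=4: odd sum, acc = 2-4 = -2
j=2,i=0: even sum, acc = (-2)+0 = -2
j=2,i=1: odd sum, acc = (-2)-1 = -3
j=2,i=2: even sum, acc = (-3)+4 = 1
j=2,i=3: odd sum, acc = 1-3 = -2
j=2,i=4: even sum, acc = (-2)+8 = 6
j=3,i=0: odd sum, acc = 6-0 = 6
j=3,i=1: even sum, acc = 6+3 = 9
j=3,i=2: odd sum, acc = 9-2 = 7
j=3,i=3: even sum, acc = 7+9 = 16
j=3,i=4: odd sum, acc = 16-4 = 12

12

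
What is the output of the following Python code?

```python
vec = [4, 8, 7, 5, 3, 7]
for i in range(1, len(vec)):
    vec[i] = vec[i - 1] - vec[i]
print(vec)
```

[4, -4, -11, -16, -19, -26]

i=1: vec[1] = 4-8 = -4 → [4, -4, 7, 5, 3, 7]
i=2: vec[2] = (-4)-7 = -11 → [4, -4, -11, 5, 3, 7]
i=3: vec[3] = (-11)-5 = -16 → [4, -4, -11, -16, 3, 7]
i=4: vec[4] = (-16)-3 = -19 → [4, -4, -11, -16, -19, 7]
i=5: vec[5] = (-19)-7 = -26 → [4, -4, -11, -16, -19, -26]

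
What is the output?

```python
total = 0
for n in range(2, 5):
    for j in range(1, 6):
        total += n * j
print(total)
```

135

n=2,j=1: total = 0+2 = 2
n=2,j=2: total = 2+4 = 6
n=2,j=3: total = 6+6 = 12
n=2,j=4: total = 12+8 = 20
n=2,j=5: total = 20+10 = 30
n=3,j=1: total = 30+3 = 33
n=3,j=2: total = 33+6 = 39
n=3,j=3: total = 39+9 = 48
n=3,j=4: total = 48+12 = 60
n=3,j=5: total = 60+15 = 75
n=4,j=1: total = 75+4 = 79
n=4,j=2: total = 79+8 = 87
n=4,j=3: total = 87+12 = 99
n=4,j=4: total = 99+16 = 115
n=4,j=5: total = 115+20 = 135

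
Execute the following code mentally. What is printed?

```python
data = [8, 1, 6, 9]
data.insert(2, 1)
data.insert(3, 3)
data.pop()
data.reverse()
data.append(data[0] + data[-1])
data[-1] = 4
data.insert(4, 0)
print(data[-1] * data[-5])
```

4

insert 1 at 2 → [8, 1, 1, 6, 9]
insert 3 at 3 → [8, 1, 1, 3, 6, 9]
pop() removes 9 → [8, 1, 1, 3, 6]
reverse → [6, 3, 1, 1, 8]
append data[0]+data[-1] = 6+8 = 14 → [6, 3, 1, 1, 8, 14]
data[-1] = 4 → [6, 3, 1, 1, 8, 4]
insert 0 at 4 → [6, 3, 1, 1, 0, 8, 4]
data[-1]*data[-5] = 4*1 = 4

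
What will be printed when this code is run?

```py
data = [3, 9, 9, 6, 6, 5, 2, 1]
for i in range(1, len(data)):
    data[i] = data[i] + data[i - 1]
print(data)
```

i=1: data[1] = 9+3 = 12 → [3, 12, 9, 6, 6, 5, 2, 1]
i=2: data[2] = 9+12 = 21 → [3, 12, 21, 6, 6, 5, 2, 1]
i=3: data[3] = 6+21 = 27 → [3, 12, 21, 27, 6, 5, 2, 1]
i=4: data[4] = 6+27 = 33 → [3, 12, 21, 27, 33, 5, 2, 1]
i=5: data[5] = 5+33 = 38 → [3, 12, 21, 27, 33, 38, 2, 1]
i=6: data[6] = 2+38 = 40 → [3, 12, 21, 27, 33, 38, 40, 1]
i=7: data[7] = 1+40 = 41 → [3, 12, 21, 27, 33, 38, 40, 41]

[3, 12, 21, 27, 33, 38, 40, 41]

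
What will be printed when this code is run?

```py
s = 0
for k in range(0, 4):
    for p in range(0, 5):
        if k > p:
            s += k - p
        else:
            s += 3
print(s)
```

k=0,p=0: not 0>0, s = 0+3 = 3
k=0,p=1: not 0>1, s = 3+3 = 6
k=0,p=2: not 0>2, s = 6+3 = 9
k=0,p=3: not 0>3, s = 9+3 = 12
k=0,p=4: not 0>4, s = 12+3 = 15
k=1,p=0: 1>0, s = 15+1 = 16
k=1,p=1: not 1>1, s = 16+3 = 19
k=1,p=2: not 1>2, s = 19+3 = 22
k=1,p=3: not 1>3, s = 22+3 = 25
k=1,p=4: not 1>4, s = 25+3 = 28
k=2,p=0: 2>0, s = 28+2 = 30
k=2,p=1: 2>1, s = 30+1 = 31
k=2,p=2: not 2>2, s = 31+3 = 34
k=2,p=3: not 2>3, s = 34+3 = 37
k=2,p=4: not 2>4, s = 37+3 = 40
k=3,p=0: 3>0, s = 40+3 = 43
k=3,p=1: 3>1, s = 43+2 = 45
k=3,p=2: 3>2, s = 45+1 = 46
k=3,p=3: not 3>3, s = 46+3 = 49
k=3,p=4: not 3>4, s = 49+3 = 52

52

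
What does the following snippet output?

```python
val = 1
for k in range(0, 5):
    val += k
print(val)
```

k=0: val = 1+0 = 1
k=1: val = 1+1 = 2
k=2: val = 2+2 = 4
k=3: val = 4+3 = 7
k=4: val = 7+4 = 11

11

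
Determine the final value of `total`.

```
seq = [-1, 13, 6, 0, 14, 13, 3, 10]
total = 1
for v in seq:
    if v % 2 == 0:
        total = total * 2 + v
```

v=-1: not even
v=13: not even
v=6: even, total = 1*2+6 = 8
v=0: even, total = 8*2+0 = 16
v=14: even, total = 16*2+14 = 46
v=13: not even
v=3: not even
v=10: even, total = 46*2+10 = 102

102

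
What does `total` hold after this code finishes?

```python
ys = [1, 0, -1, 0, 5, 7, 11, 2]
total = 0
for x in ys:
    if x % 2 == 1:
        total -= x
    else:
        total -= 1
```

-26

x=1: odd, total = 0-1 = -1
x=0: not odd, total = (-1)-1 = -2
x=-1: odd, total = (-2)-(-1) = -1
x=0: not odd, total = (-1)-1 = -2
x=5: odd, total = (-2)-5 = -7
x=7: odd, total = (-7)-7 = -14
x=11: odd, total = (-14)-11 = -25
x=2: not odd, total = (-25)-1 = -26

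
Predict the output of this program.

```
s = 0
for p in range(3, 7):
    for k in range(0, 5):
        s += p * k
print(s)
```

180

p=3,k=0: s = 0+0 = 0
p=3,k=1: s = 0+3 = 3
p=3,k=2: s = 3+6 = 9
p=3,k=3: s = 9+9 = 18
p=3,k=4: s = 18+12 = 30
p=4,k=0: s = 30+0 = 30
p=4,k=1: s = 30+4 = 34
p=4,k=2: s = 34+8 = 42
p=4,k=3: s = 42+12 = 54
p=4,k=4: s = 54+16 = 70
p=5,k=0: s = 70+0 = 70
p=5,k=1: s = 70+5 = 75
p=5,k=2: s = 75+10 = 85
p=5,k=3: s = 85+15 = 100
p=5,k=4: s = 100+20 = 120
p=6,k=0: s = 120+0 = 120
p=6,k=1: s = 120+6 = 126
p=6,k=2: s = 126+12 = 138
p=6,k=3: s = 138+18 = 156
p=6,k=4: s = 156+24 = 180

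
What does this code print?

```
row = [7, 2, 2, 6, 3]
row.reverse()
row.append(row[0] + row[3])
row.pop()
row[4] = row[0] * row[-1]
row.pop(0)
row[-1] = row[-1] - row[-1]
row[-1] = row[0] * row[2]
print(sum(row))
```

reverse → [3, 6, 2, 2, 7]
append row[0]+row[3] = 3+2 = 5 → [3, 6, 2, 2, 7, 5]
pop() removes 5 → [3, 6, 2, 2, 7]
row[4] = row[0]*row[-1] = 3*7 = 21 → [3, 6, 2, 2, 21]
pop(0) removes 3 → [6, 2, 2, 21]
row[-1] = row[-1]-row[-1] = 21-21 = 0 → [6, 2, 2, 0]
row[-1] = row[0]*row[2] = 6*2 = 12 → [6, 2, 2, 12]
sum = 22

22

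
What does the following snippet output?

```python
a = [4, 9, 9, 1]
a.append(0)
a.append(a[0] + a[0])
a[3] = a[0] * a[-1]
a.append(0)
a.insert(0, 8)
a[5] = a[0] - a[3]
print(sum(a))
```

69

append 0 → [4, 9, 9, 1, 0]
append a[0]+a[0] = 4+4 = 8 → [4, 9, 9, 1, 0, 8]
a[3] = a[0]*a[-1] = 4*8 = 32 → [4, 9, 9, 32, 0, 8]
append 0 → [4, 9, 9, 32, 0, 8, 0]
insert 8 at 0 → [8, 4, 9, 9, 32, 0, 8, 0]
a[5] = a[0]-a[3] = 8-9 = -1 → [8, 4, 9, 9, 32, -1, 8, 0]
sum = 69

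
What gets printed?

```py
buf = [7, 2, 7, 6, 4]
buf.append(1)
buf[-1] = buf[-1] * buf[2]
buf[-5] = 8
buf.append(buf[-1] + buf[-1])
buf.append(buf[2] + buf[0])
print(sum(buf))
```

append 1 → [7, 2, 7, 6, 4, 1]
buf[-1] = buf[-1]*buf[2] = 1*7 = 7 → [7, 2, 7, 6, 4, 7]
buf[-5] = 8 → [7, 8, 7, 6, 4, 7]
append buf[-1]+buf[-1] = 7+7 = 14 → [7, 8, 7, 6, 4, 7, 14]
append buf[2]+buf[0] = 7+7 = 14 → [7, 8, 7, 6, 4, 7, 14, 14]
sum = 67

67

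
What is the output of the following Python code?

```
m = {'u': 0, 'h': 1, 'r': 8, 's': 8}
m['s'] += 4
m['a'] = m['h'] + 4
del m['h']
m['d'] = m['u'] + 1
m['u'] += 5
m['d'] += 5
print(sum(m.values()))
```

36

m['s'] = 8+4 = 12 → {'u': 0, 'h': 1, 'r': 8, 's': 12}
m['a'] = m['h']+4 = 5 → {'u': 0, 'h': 1, 'r': 8, 's': 12, 'a': 5}
del 'h' → {'u': 0, 'r': 8, 's': 12, 'a': 5}
m['d'] = m['u']+1 = 1 → {'u': 0, 'r': 8, 's': 12, 'a': 5, 'd': 1}
m['u'] = 0+5 = 5 → {'u': 5, 'r': 8, 's': 12, 'a': 5, 'd': 1}
m['d'] = 1+5 = 6 → {'u': 5, 'r': 8, 's': 12, 'a': 5, 'd': 6}
sum of values = 36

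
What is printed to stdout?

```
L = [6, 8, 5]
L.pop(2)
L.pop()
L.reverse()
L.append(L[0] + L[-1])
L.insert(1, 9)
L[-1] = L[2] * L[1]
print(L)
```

pop(2) removes 5 → [6, 8]
pop() removes 8 → [6]
reverse → [6]
append L[0]+L[-1] = 6+6 = 12 → [6, 12]
insert 9 at 1 → [6, 9, 12]
L[-1] = L[2]*L[1] = 12*9 = 108 → [6, 9, 108]

[6, 9, 108]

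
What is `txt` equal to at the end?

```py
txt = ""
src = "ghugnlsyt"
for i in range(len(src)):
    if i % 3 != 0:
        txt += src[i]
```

i=0: skip
i=1: add 'h' → 'h'
i=2: add 'u' → 'hu'
i=3: skip
i=4: add 'n' → 'hun'
i=5: add 'l' → 'hunl'
i=6: skip
i=7: add 'y' → 'hunly'
i=8: add 't' → 'hunlyt'

'hunlyt'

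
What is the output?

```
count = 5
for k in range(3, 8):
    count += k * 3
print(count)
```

80

k=3: count = 5+3*3 = 14
k=4: count = 14+4*3 = 26
k=5: count = 26+5*3 = 41
k=6: count = 41+6*3 = 59
k=7: count = 59+7*3 = 80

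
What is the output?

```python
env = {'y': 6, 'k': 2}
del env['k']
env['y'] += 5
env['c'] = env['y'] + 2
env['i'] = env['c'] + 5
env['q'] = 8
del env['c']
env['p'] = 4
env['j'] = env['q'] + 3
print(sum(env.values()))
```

del 'k' → {'y': 6}
env['y'] = 6+5 = 11 → {'y': 11}
env['c'] = env['y']+2 = 13 → {'y': 11, 'c': 13}
env['i'] = env['c']+5 = 18 → {'y': 11, 'c': 13, 'i': 18}
env['q'] = 8 → {'y': 11, 'c': 13, 'i': 18, 'q': 8}
del 'c' → {'y': 11, 'i': 18, 'q': 8}
env['p'] = 4 → {'y': 11, 'i': 18, 'q': 8, 'p': 4}
env['j'] = env['q']+3 = 11 → {'y': 11, 'i': 18, 'q': 8, 'p': 4, 'j': 11}
sum of values = 52

52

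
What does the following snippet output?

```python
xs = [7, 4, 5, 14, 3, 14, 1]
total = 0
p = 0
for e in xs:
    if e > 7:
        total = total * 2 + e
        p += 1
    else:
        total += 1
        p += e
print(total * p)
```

1254

e=7: not >7, total = 0+1 = 1; p=7
e=4: not >7, total = 1+1 = 2; p=11
e=5: not >7, total = 2+1 = 3; p=16
e=14: >7, total = 3*2+14 = 20; p=17
e=3: not >7, total = 20+1 = 21; p=20
e=14: >7, total = 21*2+14 = 56; p=21
e=1: not >7, total = 56+1 = 57; p=22
total*p = 57*22 = 1254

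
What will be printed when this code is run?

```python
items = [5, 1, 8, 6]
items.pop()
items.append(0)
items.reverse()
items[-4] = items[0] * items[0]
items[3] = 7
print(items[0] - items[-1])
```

-7

pop() removes 6 → [5, 1, 8]
append 0 → [5, 1, 8, 0]
reverse → [0, 8, 1, 5]
items[-4] = items[0]*items[0] = 0*0 = 0 → [0, 8, 1, 5]
items[3] = 7 → [0, 8, 1, 7]
items[0]-items[-1] = 0-7 = -7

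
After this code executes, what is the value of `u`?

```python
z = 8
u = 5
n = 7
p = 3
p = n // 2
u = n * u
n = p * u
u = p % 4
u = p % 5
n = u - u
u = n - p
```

p = 7//2 = 3
u = 7*5 = 35
n = 3*35 = 105
u = 3%4 = 3
u = 3%5 = 3
n = 3-3 = 0
u = 0-3 = -3

-3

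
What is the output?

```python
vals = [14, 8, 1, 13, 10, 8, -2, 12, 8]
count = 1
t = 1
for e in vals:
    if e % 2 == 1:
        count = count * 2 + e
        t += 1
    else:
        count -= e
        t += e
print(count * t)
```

-6405

e=14: not odd, count = 1-14 = -13; t=15
e=8: not odd, count = (-13)-8 = -21; t=23
e=1: odd, count = (-21)*2+1 = -41; t=24
e=13: odd, count = (-41)*2+13 = -69; t=25
e=10: not odd, count = (-69)-10 = -79; t=35
e=8: not odd, count = (-79)-8 = -87; t=43
e=-2: not odd, count = (-87)-(-2) = -85; t=41
e=12: not odd, count = (-85)-12 = -97; t=53
e=8: not odd, count = (-97)-8 = -105; t=61
count*t = (-105)*61 = -6405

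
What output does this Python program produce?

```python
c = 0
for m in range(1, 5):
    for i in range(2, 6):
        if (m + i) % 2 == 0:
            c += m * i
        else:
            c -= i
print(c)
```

m=1,i=2: odd sum, c = 0-2 = -2
m=1,i=3: even sum, c = (-2)+3 = 1
m=1,i=4: odd sum, c = 1-4 = -3
m=1,i=5: even sum, c = (-3)+5 = 2
m=2,i=2: even sum, c = 2+4 = 6
m=2,i=3: odd sum, c = 6-3 = 3
m=2,i=4: even sum, c = 3+8 = 11
m=2,i=5: odd sum, c = 11-5 = 6
m=3,i=2: odd sum, c = 6-2 = 4
m=3,i=3: even sum, c = 4+9 = 13
m=3,i=4: odd sum, c = 13-4 = 9
m=3,i=5: even sum, c = 9+15 = 24
m=4,i=2: even sum, c = 24+8 = 32
m=4,i=3: odd sum, c = 32-3 = 29
m=4,i=4: even sum, c = 29+16 = 45
m=4,i=5: odd sum, c = 45-5 = 40

40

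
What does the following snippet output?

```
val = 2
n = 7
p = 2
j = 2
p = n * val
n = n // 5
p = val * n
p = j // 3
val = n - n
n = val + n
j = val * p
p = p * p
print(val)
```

p = 7*2 = 14
n = 7//5 = 1
p = 2*1 = 2
p = 2//3 = 0
val = 1-1 = 0
n = 0+1 = 1
j = 0*0 = 0
p = 0*0 = 0

0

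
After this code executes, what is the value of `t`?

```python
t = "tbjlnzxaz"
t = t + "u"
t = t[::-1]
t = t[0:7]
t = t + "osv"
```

'uzaxznlosv'

+ 'u' → 'tbjlnzxazu'
reverse → 'uzaxznljbt'
slice [0:7] → 'uzaxznl'
+ 'osv' → 'uzaxznlosv'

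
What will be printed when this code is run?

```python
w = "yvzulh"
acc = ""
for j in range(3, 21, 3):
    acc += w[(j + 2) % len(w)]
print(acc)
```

hzhzhz

j=3: add w[5]='h' → 'h'
j=6: add w[2]='z' → 'hz'
j=9: add w[5]='h' → 'hzh'
j=12: add w[2]='z' → 'hzhz'
j=15: add w[5]='h' → 'hzhzh'
j=18: add w[2]='z' → 'hzhzhz'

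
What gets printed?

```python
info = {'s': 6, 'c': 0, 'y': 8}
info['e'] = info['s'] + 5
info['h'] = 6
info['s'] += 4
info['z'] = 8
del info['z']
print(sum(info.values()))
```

info['e'] = info['s']+5 = 11 → {'s': 6, 'c': 0, 'y': 8, 'e': 11}
info['h'] = 6 → {'s': 6, 'c': 0, 'y': 8, 'e': 11, 'h': 6}
info['s'] = 6+4 = 10 → {'s': 10, 'c': 0, 'y': 8, 'e': 11, 'h': 6}
info['z'] = 8 → {'s': 10, 'c': 0, 'y': 8, 'e': 11, 'h': 6, 'z': 8}
del 'z' → {'s': 10, 'c': 0, 'y': 8, 'e': 11, 'h': 6}
sum of values = 35

35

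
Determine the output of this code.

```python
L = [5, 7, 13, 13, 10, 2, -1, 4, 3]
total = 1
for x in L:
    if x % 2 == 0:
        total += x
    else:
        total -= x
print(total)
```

x=5: not even, total = 1-5 = -4
x=7: not even, total = (-4)-7 = -11
x=13: not even, total = (-11)-13 = -24
x=13: not even, total = (-24)-13 = -37
x=10: even, total = (-37)+10 = -27
x=2: even, total = (-27)+2 = -25
x=-1: not even, total = (-25)-(-1) = -24
x=4: even, total = (-24)+4 = -20
x=3: not even, total = (-20)-3 = -23

-23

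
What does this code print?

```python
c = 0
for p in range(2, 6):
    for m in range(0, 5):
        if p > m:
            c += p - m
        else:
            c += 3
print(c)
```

p=2,m=0: 2>0, c = 0+2 = 2
p=2,m=1: 2>1, c = 2+1 = 3
p=2,m=2: not 2>2, c = 3+3 = 6
p=2,m=3: not 2>3, c = 6+3 = 9
p=2,m=4: not 2>4, c = 9+3 = 12
p=3,m=0: 3>0, c = 12+3 = 15
p=3,m=1: 3>1, c = 15+2 = 17
p=3,m=2: 3>2, c = 17+1 = 18
p=3,m=3: not 3>3, c = 18+3 = 21
p=3,m=4: not 3>4, c = 21+3 = 24
p=4,m=0: 4>0, c = 24+4 = 28
p=4,m=1: 4>1, c = 28+3 = 31
p=4,m=2: 4>2, c = 31+2 = 33
p=4,m=3: 4>3, c = 33+1 = 34
p=4,m=4: not 4>4, c = 34+3 = 37
p=5,m=0: 5>0, c = 37+5 = 42
p=5,m=1: 5>1, c = 42+4 = 46
p=5,m=2: 5>2, c = 46+3 = 49
p=5,m=3: 5>3, c = 49+2 = 51
p=5,m=4: 5>4, c = 51+1 = 52

52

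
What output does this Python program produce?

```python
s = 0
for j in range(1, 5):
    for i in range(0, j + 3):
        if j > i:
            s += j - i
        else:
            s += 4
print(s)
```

68

j=1,i=0: 1>0, s = 0+1 = 1
j=1,i=1: not 1>1, s = 1+4 = 5
j=1,i=2: not 1>2, s = 5+4 = 9
j=1,i=3: not 1>3, s = 9+4 = 13
j=2,i=0: 2>0, s = 13+2 = 15
j=2,i=1: 2>1, s = 15+1 = 16
j=2,i=2: not 2>2, s = 16+4 = 20
j=2,i=3: not 2>3, s = 20+4 = 24
j=2,i=4: not 2>4, s = 24+4 = 28
j=3,i=0: 3>0, s = 28+3 = 31
j=3,i=1: 3>1, s = 31+2 = 33
j=3,i=2: 3>2, s = 33+1 = 34
j=3,i=3: not 3>3, s = 34+4 = 38
j=3,i=4: not 3>4, s = 38+4 = 42
j=3,i=5: not 3>5, s = 42+4 = 46
j=4,i=0: 4>0, s = 46+4 = 50
j=4,i=1: 4>1, s = 50+3 = 53
j=4,i=2: 4>2, s = 53+2 = 55
j=4,i=3: 4>3, s = 55+1 = 56
j=4,i=4: not 4>4, s = 56+4 = 60
j=4,i=5: not 4>5, s = 60+4 = 64
j=4,i=6: not 4>6, s = 64+4 = 68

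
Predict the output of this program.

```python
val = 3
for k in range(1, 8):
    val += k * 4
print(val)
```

k=1: val = 3+1*4 = 7
k=2: val = 7+2*4 = 15
k=3: val = 15+3*4 = 27
k=4: val = 27+4*4 = 43
k=5: val = 43+5*4 = 63
k=6: val = 63+6*4 = 87
k=7: val = 87+7*4 = 115

115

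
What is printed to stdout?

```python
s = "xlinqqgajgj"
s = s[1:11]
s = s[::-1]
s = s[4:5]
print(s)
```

slice [1:11] → 'linqqgajgj'
reverse → 'jgjagqqnil'
slice [4:5] → 'g'

g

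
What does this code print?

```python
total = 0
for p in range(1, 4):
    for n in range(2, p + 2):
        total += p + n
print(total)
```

30

p=1,n=2: total = 0+3 = 3
p=2,n=2: total = 3+4 = 7
p=2,n=3: total = 7+5 = 12
p=3,n=2: total = 12+5 = 17
p=3,n=3: total = 17+6 = 23
p=3,n=4: total = 23+7 = 30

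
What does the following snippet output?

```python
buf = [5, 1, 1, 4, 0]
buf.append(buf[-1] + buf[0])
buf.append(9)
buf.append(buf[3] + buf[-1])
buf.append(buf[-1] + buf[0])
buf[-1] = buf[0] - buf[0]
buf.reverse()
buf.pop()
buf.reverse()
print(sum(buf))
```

33

append buf[-1]+buf[0] = 0+5 = 5 → [5, 1, 1, 4, 0, 5]
append 9 → [5, 1, 1, 4, 0, 5, 9]
append buf[3]+buf[-1] = 4+9 = 13 → [5, 1, 1, 4, 0, 5, 9, 13]
append buf[-1]+buf[0] = 13+5 = 18 → [5, 1, 1, 4, 0, 5, 9, 13, 18]
buf[-1] = buf[0]-buf[0] = 5-5 = 0 → [5, 1, 1, 4, 0, 5, 9, 13, 0]
reverse → [0, 13, 9, 5, 0, 4, 1, 1, 5]
pop() removes 5 → [0, 13, 9, 5, 0, 4, 1, 1]
reverse → [1, 1, 4, 0, 5, 9, 13, 0]
sum = 33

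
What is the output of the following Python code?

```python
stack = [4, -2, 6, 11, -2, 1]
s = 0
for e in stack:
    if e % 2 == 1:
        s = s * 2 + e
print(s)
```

e=4: not odd
e=-2: not odd
e=6: not odd
e=11: odd, s = 0*2+11 = 11
e=-2: not odd
e=1: odd, s = 11*2+1 = 23

23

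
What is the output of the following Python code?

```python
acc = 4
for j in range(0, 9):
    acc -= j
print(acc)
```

-32

j=0: acc = 4-0 = 4
j=1: acc = 4-1 = 3
j=2: acc = 3-2 = 1
j=3: acc = 1-3 = -2
j=4: acc = (-2)-4 = -6
j=5: acc = (-6)-5 = -11
j=6: acc = (-11)-6 = -17
j=7: acc = (-17)-7 = -24
j=8: acc = (-24)-8 = -32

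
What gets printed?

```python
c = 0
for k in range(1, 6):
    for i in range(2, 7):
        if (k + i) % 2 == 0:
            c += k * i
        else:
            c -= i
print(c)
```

92

k=1,i=2: odd sum, c = 0-2 = -2
k=1,i=3: even sum, c = (-2)+3 = 1
k=1,i=4: odd sum, c = 1-4 = -3
k=1,i=5: even sum, c = (-3)+5 = 2
k=1,i=6: odd sum, c = 2-6 = -4
k=2,i=2: even sum, c = (-4)+4 = 0
k=2,i=3: odd sum, c = 0-3 = -3
k=2,i=4: even sum, c = (-3)+8 = 5
k=2,i=5: odd sum, c = 5-5 = 0
k=2,i=6: even sum, c = 0+12 = 12
k=3,i=2: odd sum, c = 12-2 = 10
k=3,i=3: even sum, c = 10+9 = 19
k=3,i=4: odd sum, c = 19-4 = 15
k=3,i=5: even sum, c = 15+15 = 30
k=3,i=6: odd sum, c = 30-6 = 24
k=4,i=2: even sum, c = 24+8 = 32
k=4,i=3: odd sum, c = 32-3 = 29
k=4,i=4: even sum, c = 29+16 = 45
k=4,i=5: odd sum, c = 45-5 = 40
k=4,i=6: even sum, c = 40+24 = 64
k=5,i=2: odd sum, c = 64-2 = 62
k=5,i=3: even sum, c = 62+15 = 77
k=5,i=4: odd sum, c = 77-4 = 73
k=5,i=5: even sum, c = 73+25 = 98
k=5,i=6: odd sum, c = 98-6 = 92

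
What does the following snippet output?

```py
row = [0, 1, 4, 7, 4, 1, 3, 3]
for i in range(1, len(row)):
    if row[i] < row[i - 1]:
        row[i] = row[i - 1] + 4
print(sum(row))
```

80

i=1: 1>=0, unchanged → [0, 1, 4, 7, 4, 1, 3, 3]
i=2: 4>=1, unchanged → [0, 1, 4, 7, 4, 1, 3, 3]
i=3: 7>=4, unchanged → [0, 1, 4, 7, 4, 1, 3, 3]
i=4: 4<7, row[4] = 7+4 = 11 → [0, 1, 4, 7, 11, 1, 3, 3]
i=5: 1<11, row[5] = 11+4 = 15 → [0, 1, 4, 7, 11, 15, 3, 3]
i=6: 3<15, row[6] = 15+4 = 19 → [0, 1, 4, 7, 11, 15, 19, 3]
i=7: 3<19, row[7] = 19+4 = 23 → [0, 1, 4, 7, 11, 15, 19, 23]
sum = 80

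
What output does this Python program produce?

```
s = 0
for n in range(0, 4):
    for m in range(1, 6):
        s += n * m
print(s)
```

n=0,m=1: s = 0+0 = 0
n=0,m=2: s = 0+0 = 0
n=0,m=3: s = 0+0 = 0
n=0,m=4: s = 0+0 = 0
n=0,m=5: s = 0+0 = 0
n=1,m=1: s = 0+1 = 1
n=1,m=2: s = 1+2 = 3
n=1,m=3: s = 3+3 = 6
n=1,m=4: s = 6+4 = 10
n=1,m=5: s = 10+5 = 15
n=2,m=1: s = 15+2 = 17
n=2,m=2: s = 17+4 = 21
n=2,m=3: s = 21+6 = 27
n=2,m=4: s = 27+8 = 35
n=2,m=5: s = 35+10 = 45
n=3,m=1: s = 45+3 = 48
n=3,m=2: s = 48+6 = 54
n=3,m=3: s = 54+9 = 63
n=3,m=4: s = 63+12 = 75
n=3,m=5: s = 75+15 = 90

90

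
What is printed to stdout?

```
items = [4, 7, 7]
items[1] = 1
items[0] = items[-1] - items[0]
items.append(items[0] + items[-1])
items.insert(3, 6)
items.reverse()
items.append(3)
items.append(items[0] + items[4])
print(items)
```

[10, 6, 7, 1, 3, 3, 13]

items[1] = 1 → [4, 1, 7]
items[0] = items[-1]-items[0] = 7-4 = 3 → [3, 1, 7]
append items[0]+items[-1] = 3+7 = 10 → [3, 1, 7, 10]
insert 6 at 3 → [3, 1, 7, 6, 10]
reverse → [10, 6, 7, 1, 3]
append 3 → [10, 6, 7, 1, 3, 3]
append items[0]+items[4] = 10+3 = 13 → [10, 6, 7, 1, 3, 3, 13]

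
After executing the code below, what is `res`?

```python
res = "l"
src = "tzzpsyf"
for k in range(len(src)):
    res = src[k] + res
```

k=0: prepend 't' → 'tl'
k=1: prepend 'z' → 'ztl'
k=2: prepend 'z' → 'zztl'
k=3: prepend 'p' → 'pzztl'
k=4: prepend 's' → 'spzztl'
k=5: prepend 'y' → 'yspzztl'
k=6: prepend 'f' → 'fyspzztl'

'fyspzztl'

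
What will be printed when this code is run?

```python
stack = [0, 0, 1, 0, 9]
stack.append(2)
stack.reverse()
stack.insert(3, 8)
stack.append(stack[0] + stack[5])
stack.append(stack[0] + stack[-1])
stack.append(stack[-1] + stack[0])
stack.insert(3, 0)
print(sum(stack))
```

32

append 2 → [0, 0, 1, 0, 9, 2]
reverse → [2, 9, 0, 1, 0, 0]
insert 8 at 3 → [2, 9, 0, 8, 1, 0, 0]
append stack[0]+stack[5] = 2+0 = 2 → [2, 9, 0, 8, 1, 0, 0, 2]
append stack[0]+stack[-1] = 2+2 = 4 → [2, 9, 0, 8, 1, 0, 0, 2, 4]
append stack[-1]+stack[0] = 4+2 = 6 → [2, 9, 0, 8, 1, 0, 0, 2, 4, 6]
insert 0 at 3 → [2, 9, 0, 0, 8, 1, 0, 0, 2, 4, 6]
sum = 32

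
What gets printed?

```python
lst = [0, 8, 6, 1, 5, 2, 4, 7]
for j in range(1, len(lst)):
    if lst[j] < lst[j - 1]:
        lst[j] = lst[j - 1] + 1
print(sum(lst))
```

j=1: 8>=0, unchanged → [0, 8, 6, 1, 5, 2, 4, 7]
j=2: 6<8, lst[2] = 8+1 = 9 → [0, 8, 9, 1, 5, 2, 4, 7]
j=3: 1<9, lst[3] = 9+1 = 10 → [0, 8, 9, 10, 5, 2, 4, 7]
j=4: 5<10, lst[4] = 10+1 = 11 → [0, 8, 9, 10, 11, 2, 4, 7]
j=5: 2<11, lst[5] = 11+1 = 12 → [0, 8, 9, 10, 11, 12, 4, 7]
j=6: 4<12, lst[6] = 12+1 = 13 → [0, 8, 9, 10, 11, 12, 13, 7]
j=7: 7<13, lst[7] = 13+1 = 14 → [0, 8, 9, 10, 11, 12, 13, 14]
sum = 77

77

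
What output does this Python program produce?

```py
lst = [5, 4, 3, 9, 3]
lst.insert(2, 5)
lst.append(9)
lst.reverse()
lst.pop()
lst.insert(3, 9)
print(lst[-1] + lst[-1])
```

insert 5 at 2 → [5, 4, 5, 3, 9, 3]
append 9 → [5, 4, 5, 3, 9, 3, 9]
reverse → [9, 3, 9, 3, 5, 4, 5]
pop() removes 5 → [9, 3, 9, 3, 5, 4]
insert 9 at 3 → [9, 3, 9, 9, 3, 5, 4]
lst[-1]+lst[-1] = 4+4 = 8

8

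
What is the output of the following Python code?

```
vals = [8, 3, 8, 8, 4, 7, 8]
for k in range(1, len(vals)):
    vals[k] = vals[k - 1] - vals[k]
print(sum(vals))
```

k=1: vals[1] = 8-3 = 5 → [8, 5, 8, 8, 4, 7, 8]
k=2: vals[2] = 5-8 = -3 → [8, 5, -3, 8, 4, 7, 8]
k=3: vals[3] = (-3)-8 = -11 → [8, 5, -3, -11, 4, 7, 8]
k=4: vals[4] = (-11)-4 = -15 → [8, 5, -3, -11, -15, 7, 8]
k=5: vals[5] = (-15)-7 = -22 → [8, 5, -3, -11, -15, -22, 8]
k=6: vals[6] = (-22)-8 = -30 → [8, 5, -3, -11, -15, -22, -30]
sum = -68

-68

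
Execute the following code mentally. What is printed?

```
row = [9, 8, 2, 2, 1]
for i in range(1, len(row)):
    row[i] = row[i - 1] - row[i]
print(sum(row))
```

i=1: row[1] = 9-8 = 1 → [9, 1, 2, 2, 1]
i=2: row[2] = 1-2 = -1 → [9, 1, -1, 2, 1]
i=3: row[3] = (-1)-2 = -3 → [9, 1, -1, -3, 1]
i=4: row[4] = (-3)-1 = -4 → [9, 1, -1, -3, -4]
sum = 2

2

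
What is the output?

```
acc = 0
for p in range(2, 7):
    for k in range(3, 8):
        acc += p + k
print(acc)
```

225

p=2,k=3: acc = 0+5 = 5
p=2,k=4: acc = 5+6 = 11
p=2,k=5: acc = 11+7 = 18
p=2,k=6: acc = 18+8 = 26
p=2,k=7: acc = 26+9 = 35
p=3,k=3: acc = 35+6 = 41
p=3,k=4: acc = 41+7 = 48
p=3,k=5: acc = 48+8 = 56
p=3,k=6: acc = 56+9 = 65
p=3,k=7: acc = 65+10 = 75
p=4,k=3: acc = 75+7 = 82
p=4,k=4: acc = 82+8 = 90
p=4,k=5: acc = 90+9 = 99
p=4,k=6: acc = 99+10 = 109
p=4,k=7: acc = 109+11 = 120
p=5,k=3: acc = 120+8 = 128
p=5,k=4: acc = 128+9 = 137
p=5,k=5: acc = 137+10 = 147
p=5,k=6: acc = 147+11 = 158
p=5,k=7: acc = 158+12 = 170
p=6,k=3: acc = 170+9 = 179
p=6,k=4: acc = 179+10 = 189
p=6,k=5: acc = 189+11 = 200
p=6,k=6: acc = 200+12 = 212
p=6,k=7: acc = 212+13 = 225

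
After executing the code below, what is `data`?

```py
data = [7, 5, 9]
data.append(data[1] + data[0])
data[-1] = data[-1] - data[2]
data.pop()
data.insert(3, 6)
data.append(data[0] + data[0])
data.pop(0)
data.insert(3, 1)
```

append data[1]+data[0] = 5+7 = 12 → [7, 5, 9, 12]
data[-1] = data[-1]-data[2] = 12-9 = 3 → [7, 5, 9, 3]
pop() removes 3 → [7, 5, 9]
insert 6 at 3 → [7, 5, 9, 6]
append data[0]+data[0] = 7+7 = 14 → [7, 5, 9, 6, 14]
pop(0) removes 7 → [5, 9, 6, 14]
insert 1 at 3 → [5, 9, 6, 1, 14]

[5, 9, 6, 1, 14]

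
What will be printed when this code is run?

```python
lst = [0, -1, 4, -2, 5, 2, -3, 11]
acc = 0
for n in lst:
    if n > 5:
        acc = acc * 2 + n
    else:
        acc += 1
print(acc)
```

n=0: not >5, acc = 0+1 = 1
n=-1: not >5, acc = 1+1 = 2
n=4: not >5, acc = 2+1 = 3
n=-2: not >5, acc = 3+1 = 4
n=5: not >5, acc = 4+1 = 5
n=2: not >5, acc = 5+1 = 6
n=-3: not >5, acc = 6+1 = 7
n=11: >5, acc = 7*2+11 = 25

25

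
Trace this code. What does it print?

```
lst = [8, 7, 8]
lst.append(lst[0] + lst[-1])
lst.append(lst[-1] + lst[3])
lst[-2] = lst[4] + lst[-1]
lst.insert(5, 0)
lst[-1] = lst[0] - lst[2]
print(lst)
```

[8, 7, 8, 64, 32, 0]

append lst[0]+lst[-1] = 8+8 = 16 → [8, 7, 8, 16]
append lst[-1]+lst[3] = 16+16 = 32 → [8, 7, 8, 16, 32]
lst[-2] = lst[4]+lst[-1] = 32+32 = 64 → [8, 7, 8, 64, 32]
insert 0 at 5 → [8, 7, 8, 64, 32, 0]
lst[-1] = lst[0]-lst[2] = 8-8 = 0 → [8, 7, 8, 64, 32, 0]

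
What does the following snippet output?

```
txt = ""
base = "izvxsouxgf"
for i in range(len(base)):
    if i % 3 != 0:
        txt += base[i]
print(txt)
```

i=0: skip
i=1: add 'z' → 'z'
i=2: add 'v' → 'zv'
i=3: skip
i=4: add 's' → 'zvs'
i=5: add 'o' → 'zvso'
i=6: skip
i=7: add 'x' → 'zvsox'
i=8: add 'g' → 'zvsoxg'
i=9: skip

zvsoxg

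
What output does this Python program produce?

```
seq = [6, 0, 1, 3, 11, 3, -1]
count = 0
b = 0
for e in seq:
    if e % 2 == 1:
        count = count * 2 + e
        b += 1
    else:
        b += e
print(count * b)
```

979

e=6: not odd; b=6
e=0: not odd; b=6
e=1: odd, count = 0*2+1 = 1; b=7
e=3: odd, count = 1*2+3 = 5; b=8
e=11: odd, count = 5*2+11 = 21; b=9
e=3: odd, count = 21*2+3 = 45; b=10
e=-1: odd, count = 45*2+(-1) = 89; b=11
count*b = 89*11 = 979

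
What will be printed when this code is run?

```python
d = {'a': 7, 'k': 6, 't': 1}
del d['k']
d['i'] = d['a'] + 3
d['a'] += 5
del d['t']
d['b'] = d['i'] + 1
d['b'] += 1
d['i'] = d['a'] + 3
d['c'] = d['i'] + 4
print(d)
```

del 'k' → {'a': 7, 't': 1}
d['i'] = d['a']+3 = 10 → {'a': 7, 't': 1, 'i': 10}
d['a'] = 7+5 = 12 → {'a': 12, 't': 1, 'i': 10}
del 't' → {'a': 12, 'i': 10}
d['b'] = d['i']+1 = 11 → {'a': 12, 'i': 10, 'b': 11}
d['b'] = 11+1 = 12 → {'a': 12, 'i': 10, 'b': 12}
d['i'] = d['a']+3 = 15 → {'a': 12, 'i': 15, 'b': 12}
d['c'] = d['i']+4 = 19 → {'a': 12, 'i': 15, 'b': 12, 'c': 19}

{'a': 12, 'i': 15, 'b': 12, 'c': 19}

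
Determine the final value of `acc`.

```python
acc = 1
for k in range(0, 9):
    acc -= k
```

k=0: acc = 1-0 = 1
k=1: acc = 1-1 = 0
k=2: acc = 0-2 = -2
k=3: acc = (-2)-3 = -5
k=4: acc = (-5)-4 = -9
k=5: acc = (-9)-5 = -14
k=6: acc = (-14)-6 = -20
k=7: acc = (-20)-7 = -27
k=8: acc = (-27)-8 = -35

-35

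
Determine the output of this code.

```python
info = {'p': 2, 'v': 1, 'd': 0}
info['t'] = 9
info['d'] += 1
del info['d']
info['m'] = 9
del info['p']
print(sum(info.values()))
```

info['t'] = 9 → {'p': 2, 'v': 1, 'd': 0, 't': 9}
info['d'] = 0+1 = 1 → {'p': 2, 'v': 1, 'd': 1, 't': 9}
del 'd' → {'p': 2, 'v': 1, 't': 9}
info['m'] = 9 → {'p': 2, 'v': 1, 't': 9, 'm': 9}
del 'p' → {'v': 1, 't': 9, 'm': 9}
sum of values = 19

19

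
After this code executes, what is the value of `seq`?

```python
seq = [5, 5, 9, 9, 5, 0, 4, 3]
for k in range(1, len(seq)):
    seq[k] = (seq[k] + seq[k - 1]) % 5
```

k=1: seq[1] = (5+5)%5 = 0 → [5, 0, 9, 9, 5, 0, 4, 3]
k=2: seq[2] = (9+0)%5 = 4 → [5, 0, 4, 9, 5, 0, 4, 3]
k=3: seq[3] = (9+4)%5 = 3 → [5, 0, 4, 3, 5, 0, 4, 3]
k=4: seq[4] = (5+3)%5 = 3 → [5, 0, 4, 3, 3, 0, 4, 3]
k=5: seq[5] = (0+3)%5 = 3 → [5, 0, 4, 3, 3, 3, 4, 3]
k=6: seq[6] = (4+3)%5 = 2 → [5, 0, 4, 3, 3, 3, 2, 3]
k=7: seq[7] = (3+2)%5 = 0 → [5, 0, 4, 3, 3, 3, 2, 0]

[5, 0, 4, 3, 3, 3, 2, 0]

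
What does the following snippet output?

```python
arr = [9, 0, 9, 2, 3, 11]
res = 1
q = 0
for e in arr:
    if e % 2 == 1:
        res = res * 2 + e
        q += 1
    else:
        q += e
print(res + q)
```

e=9: odd, res = 1*2+9 = 11; q=1
e=0: not odd; q=1
e=9: odd, res = 11*2+9 = 31; q=2
e=2: not odd; q=4
e=3: odd, res = 31*2+3 = 65; q=5
e=11: odd, res = 65*2+11 = 141; q=6
res+q = 141+6 = 147

147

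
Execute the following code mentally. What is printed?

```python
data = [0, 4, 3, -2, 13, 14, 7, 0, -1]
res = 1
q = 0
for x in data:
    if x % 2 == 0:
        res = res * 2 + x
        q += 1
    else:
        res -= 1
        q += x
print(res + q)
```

x=0: even, res = 1*2+0 = 2; q=1
x=4: even, res = 2*2+4 = 8; q=2
x=3: not even, res = 8-1 = 7; q=5
x=-2: even, res = 7*2+(-2) = 12; q=6
x=13: not even, res = 12-1 = 11; q=19
x=14: even, res = 11*2+14 = 36; q=20
x=7: not even, res = 36-1 = 35; q=27
x=0: even, res = 35*2+0 = 70; q=28
x=-1: not even, res = 70-1 = 69; q=27
res+q = 69+27 = 96

96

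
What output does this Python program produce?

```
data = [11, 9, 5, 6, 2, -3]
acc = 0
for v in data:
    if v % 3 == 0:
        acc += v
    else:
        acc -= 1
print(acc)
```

v=11: not %3==0, acc = 0-1 = -1
v=9: %3==0, acc = (-1)+9 = 8
v=5: not %3==0, acc = 8-1 = 7
v=6: %3==0, acc = 7+6 = 13
v=2: not %3==0, acc = 13-1 = 12
v=-3: %3==0, acc = 12+(-3) = 9

9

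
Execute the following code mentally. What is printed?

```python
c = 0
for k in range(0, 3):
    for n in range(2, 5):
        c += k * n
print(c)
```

27

k=0,n=2: c = 0+0 = 0
k=0,n=3: c = 0+0 = 0
k=0,n=4: c = 0+0 = 0
k=1,n=2: c = 0+2 = 2
k=1,n=3: c = 2+3 = 5
k=1,n=4: c = 5+4 = 9
k=2,n=2: c = 9+4 = 13
k=2,n=3: c = 13+6 = 19
k=2,n=4: c = 19+8 = 27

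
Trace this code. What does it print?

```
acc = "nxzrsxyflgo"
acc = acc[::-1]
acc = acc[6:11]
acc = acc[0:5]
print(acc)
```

srzxn

reverse → 'oglfyxsrzxn'
slice [6:11] → 'srzxn'
slice [0:5] → 'srzxn'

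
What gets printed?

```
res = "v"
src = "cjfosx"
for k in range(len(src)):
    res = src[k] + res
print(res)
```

k=0: prepend 'c' → 'cv'
k=1: prepend 'j' → 'jcv'
k=2: prepend 'f' → 'fjcv'
k=3: prepend 'o' → 'ofjcv'
k=4: prepend 's' → 'sofjcv'
k=5: prepend 'x' → 'xsofjcv'

xsofjcv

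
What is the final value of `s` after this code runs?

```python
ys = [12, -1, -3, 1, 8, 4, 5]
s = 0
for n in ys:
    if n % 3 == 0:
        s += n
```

9

n=12: %3==0, s = 0+12 = 12
n=-1: not %3==0
n=-3: %3==0, s = 12+(-3) = 9
n=1: not %3==0
n=8: not %3==0
n=4: not %3==0
n=5: not %3==0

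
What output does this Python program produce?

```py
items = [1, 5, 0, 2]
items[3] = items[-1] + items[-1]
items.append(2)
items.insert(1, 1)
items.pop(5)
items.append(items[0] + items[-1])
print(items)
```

[1, 1, 5, 0, 4, 5]

items[3] = items[-1]+items[-1] = 2+2 = 4 → [1, 5, 0, 4]
append 2 → [1, 5, 0, 4, 2]
insert 1 at 1 → [1, 1, 5, 0, 4, 2]
pop(5) removes 2 → [1, 1, 5, 0, 4]
append items[0]+items[-1] = 1+4 = 5 → [1, 1, 5, 0, 4, 5]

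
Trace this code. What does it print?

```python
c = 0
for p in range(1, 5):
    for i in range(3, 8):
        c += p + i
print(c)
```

150

p=1,i=3: c = 0+4 = 4
p=1,i=4: c = 4+5 = 9
p=1,i=5: c = 9+6 = 15
p=1,i=6: c = 15+7 = 22
p=1,i=7: c = 22+8 = 30
p=2,i=3: c = 30+5 = 35
p=2,i=4: c = 35+6 = 41
p=2,i=5: c = 41+7 = 48
p=2,i=6: c = 48+8 = 56
p=2,i=7: c = 56+9 = 65
p=3,i=3: c = 65+6 = 71
p=3,i=4: c = 71+7 = 78
p=3,i=5: c = 78+8 = 86
p=3,i=6: c = 86+9 = 95
p=3,i=7: c = 95+10 = 105
p=4,i=3: c = 105+7 = 112
p=4,i=4: c = 112+8 = 120
p=4,i=5: c = 120+9 = 129
p=4,i=6: c = 129+10 = 139
p=4,i=7: c = 139+11 = 150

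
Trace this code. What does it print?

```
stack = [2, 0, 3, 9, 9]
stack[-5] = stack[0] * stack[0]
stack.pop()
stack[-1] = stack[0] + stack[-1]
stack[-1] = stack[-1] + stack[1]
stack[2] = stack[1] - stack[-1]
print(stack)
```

[4, 0, -13, 13]

stack[-5] = stack[0]*stack[0] = 2*2 = 4 → [4, 0, 3, 9, 9]
pop() removes 9 → [4, 0, 3, 9]
stack[-1] = stack[0]+stack[-1] = 4+9 = 13 → [4, 0, 3, 13]
stack[-1] = stack[-1]+stack[1] = 13+0 = 13 → [4, 0, 3, 13]
stack[2] = stack[1]-stack[-1] = 0-13 = -13 → [4, 0, -13, 13]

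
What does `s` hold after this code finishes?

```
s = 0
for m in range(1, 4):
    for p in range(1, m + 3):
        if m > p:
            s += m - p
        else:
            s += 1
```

m=1,p=1: not 1>1, s = 0+1 = 1
m=1,p=2: not 1>2, s = 1+1 = 2
m=1,p=3: not 1>3, s = 2+1 = 3
m=2,p=1: 2>1, s = 3+1 = 4
m=2,p=2: not 2>2, s = 4+1 = 5
m=2,p=3: not 2>3, s = 5+1 = 6
m=2,p=4: not 2>4, s = 6+1 = 7
m=3,p=1: 3>1, s = 7+2 = 9
m=3,p=2: 3>2, s = 9+1 = 10
m=3,p=3: not 3>3, s = 10+1 = 11
m=3,p=4: not 3>4, s = 11+1 = 12
m=3,p=5: not 3>5, s = 12+1 = 13

13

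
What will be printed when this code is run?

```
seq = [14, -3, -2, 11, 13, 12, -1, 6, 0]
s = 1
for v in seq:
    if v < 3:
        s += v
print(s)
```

v=14: not <3
v=-3: <3, s = 1+(-3) = -2
v=-2: <3, s = (-2)+(-2) = -4
v=11: not <3
v=13: not <3
v=12: not <3
v=-1: <3, s = (-4)+(-1) = -5
v=6: not <3
v=0: <3, s = (-5)+0 = -5

-5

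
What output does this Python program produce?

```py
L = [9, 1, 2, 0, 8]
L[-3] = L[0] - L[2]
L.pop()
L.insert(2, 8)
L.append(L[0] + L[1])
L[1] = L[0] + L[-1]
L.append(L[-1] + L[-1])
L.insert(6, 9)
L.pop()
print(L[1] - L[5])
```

L[-3] = L[0]-L[2] = 9-2 = 7 → [9, 1, 7, 0, 8]
pop() removes 8 → [9, 1, 7, 0]
insert 8 at 2 → [9, 1, 8, 7, 0]
append L[0]+L[1] = 9+1 = 10 → [9, 1, 8, 7, 0, 10]
L[1] = L[0]+L[-1] = 9+10 = 19 → [9, 19, 8, 7, 0, 10]
append L[-1]+L[-1] = 10+10 = 20 → [9, 19, 8, 7, 0, 10, 20]
insert 9 at 6 → [9, 19, 8, 7, 0, 10, 9, 20]
pop() removes 20 → [9, 19, 8, 7, 0, 10, 9]
L[1]-L[5] = 19-10 = 9

9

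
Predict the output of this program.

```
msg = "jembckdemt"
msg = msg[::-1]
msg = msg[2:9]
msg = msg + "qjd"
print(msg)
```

edkcbmeqjd

reverse → 'tmedkcbmej'
slice [2:9] → 'edkcbme'
+ 'qjd' → 'edkcbmeqjd'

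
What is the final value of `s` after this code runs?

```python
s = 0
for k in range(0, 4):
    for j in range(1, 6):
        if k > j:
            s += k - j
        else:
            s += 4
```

k=0,j=1: not 0>1, s = 0+4 = 4
k=0,j=2: not 0>2, s = 4+4 = 8
k=0,j=3: not 0>3, s = 8+4 = 12
k=0,j=4: not 0>4, s = 12+4 = 16
k=0,j=5: not 0>5, s = 16+4 = 20
k=1,j=1: not 1>1, s = 20+4 = 24
k=1,j=2: not 1>2, s = 24+4 = 28
k=1,j=3: not 1>3, s = 28+4 = 32
k=1,j=4: not 1>4, s = 32+4 = 36
k=1,j=5: not 1>5, s = 36+4 = 40
k=2,j=1: 2>1, s = 40+1 = 41
k=2,j=2: not 2>2, s = 41+4 = 45
k=2,j=3: not 2>3, s = 45+4 = 49
k=2,j=4: not 2>4, s = 49+4 = 53
k=2,j=5: not 2>5, s = 53+4 = 57
k=3,j=1: 3>1, s = 57+2 = 59
k=3,j=2: 3>2, s = 59+1 = 60
k=3,j=3: not 3>3, s = 60+4 = 64
k=3,j=4: not 3>4, s = 64+4 = 68
k=3,j=5: not 3>5, s = 68+4 = 72

72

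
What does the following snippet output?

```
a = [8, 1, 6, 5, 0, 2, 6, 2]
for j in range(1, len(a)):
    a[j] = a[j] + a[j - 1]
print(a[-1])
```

j=1: a[1] = 1+8 = 9 → [8, 9, 6, 5, 0, 2, 6, 2]
j=2: a[2] = 6+9 = 15 → [8, 9, 15, 5, 0, 2, 6, 2]
j=3: a[3] = 5+15 = 20 → [8, 9, 15, 20, 0, 2, 6, 2]
j=4: a[4] = 0+20 = 20 → [8, 9, 15, 20, 20, 2, 6, 2]
j=5: a[5] = 2+20 = 22 → [8, 9, 15, 20, 20, 22, 6, 2]
j=6: a[6] = 6+22 = 28 → [8, 9, 15, 20, 20, 22, 28, 2]
j=7: a[7] = 2+28 = 30 → [8, 9, 15, 20, 20, 22, 28, 30]

30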